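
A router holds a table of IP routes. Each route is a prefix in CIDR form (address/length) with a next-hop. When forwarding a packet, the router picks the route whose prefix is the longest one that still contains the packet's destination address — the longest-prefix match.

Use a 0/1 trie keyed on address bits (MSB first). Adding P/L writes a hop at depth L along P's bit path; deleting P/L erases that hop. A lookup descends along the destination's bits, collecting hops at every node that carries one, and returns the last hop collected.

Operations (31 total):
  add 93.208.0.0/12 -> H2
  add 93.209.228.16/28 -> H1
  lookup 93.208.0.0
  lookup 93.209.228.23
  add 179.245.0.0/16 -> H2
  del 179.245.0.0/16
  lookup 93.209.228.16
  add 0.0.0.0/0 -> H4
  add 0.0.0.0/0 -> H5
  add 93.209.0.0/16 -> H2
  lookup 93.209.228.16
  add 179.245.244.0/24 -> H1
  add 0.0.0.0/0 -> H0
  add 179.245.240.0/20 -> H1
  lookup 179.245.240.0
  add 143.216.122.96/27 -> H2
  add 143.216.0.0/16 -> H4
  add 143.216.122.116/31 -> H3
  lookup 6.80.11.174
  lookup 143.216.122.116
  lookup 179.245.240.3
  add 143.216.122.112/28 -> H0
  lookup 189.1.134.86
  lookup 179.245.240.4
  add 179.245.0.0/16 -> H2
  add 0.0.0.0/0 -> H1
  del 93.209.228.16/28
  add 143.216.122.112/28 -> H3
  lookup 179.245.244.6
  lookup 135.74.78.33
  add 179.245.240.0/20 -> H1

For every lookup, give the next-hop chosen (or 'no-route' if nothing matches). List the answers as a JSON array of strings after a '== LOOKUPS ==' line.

Trace:
  add 93.208.0.0/12 -> H2 at depth 12
  add 93.209.228.16/28 -> H1 at depth 28
  lookup 93.208.0.0: bits 010111011101000 walk d0:-→d1:-→d2:-→d3:-→d4:-→d5:-→d6:-→d7:-→d8:-→d9:-→d10:-→d11:-→d12:H2→d13:-→d14:-→d15:- -> H2
  lookup 93.209.228.23: bits 0101110111010001111001000001 walk d0:-→d1:-→d2:-→d3:-→d4:-→d5:-→d6:-→d7:-→d8:-→d9:-→d10:-→d11:-→d12:H2→d13:-→d14:-→d15:-→d16:-→d17:-→d18:-→d19:-→d20:-→d21:-→d22:-→d23:-→d24:-→d25:-→d26:-→d27:-→d28:H1 -> H1
  add 179.245.0.0/16 -> H2 at depth 16
  del 179.245.0.0/16 (clear depth 16)
  lookup 93.209.228.16: bits 0101110111010001111001000001 walk d0:-→d1:-→d2:-→d3:-→d4:-→d5:-→d6:-→d7:-→d8:-→d9:-→d10:-→d11:-→d12:H2→d13:-→d14:-→d15:-→d16:-→d17:-→d18:-→d19:-→d20:-→d21:-→d22:-→d23:-→d24:-→d25:-→d26:-→d27:-→d28:H1 -> H1
  add 0.0.0.0/0 -> H4 at depth 0
  add 0.0.0.0/0 -> H5 at depth 0
  add 93.209.0.0/16 -> H2 at depth 16
  lookup 93.209.228.16: bits 0101110111010001111001000001 walk d0:H5→d1:-→d2:-→d3:-→d4:-→d5:-→d6:-→d7:-→d8:-→d9:-→d10:-→d11:-→d12:H2→d13:-→d14:-→d15:-→d16:H2→d17:-→d18:-→d19:-→d20:-→d21:-→d22:-→d23:-→d24:-→d25:-→d26:-→d27:-→d28:H1 -> H1
  add 179.245.244.0/24 -> H1 at depth 24
  add 0.0.0.0/0 -> H0 at depth 0
  add 179.245.240.0/20 -> H1 at depth 20
  lookup 179.245.240.0: bits 101100111111010111110 walk d0:H0→d1:-→d2:-→d3:-→d4:-→d5:-→d6:-→d7:-→d8:-→d9:-→d10:-→d11:-→d12:-→d13:-→d14:-→d15:-→d16:-→d17:-→d18:-→d19:-→d20:H1→d21:- -> H1
  add 143.216.122.96/27 -> H2 at depth 27
  add 143.216.0.0/16 -> H4 at depth 16
  add 143.216.122.116/31 -> H3 at depth 31
  lookup 6.80.11.174: bits 0 walk d0:H0→d1:- -> H0
  lookup 143.216.122.116: bits 1000111111011000011110100111010 walk d0:H0→d1:-→d2:-→d3:-→d4:-→d5:-→d6:-→d7:-→d8:-→d9:-→d10:-→d11:-→d12:-→d13:-→d14:-→d15:-→d16:H4→d17:-→d18:-→d19:-→d20:-→d21:-→d22:-→d23:-→d24:-→d25:-→d26:-→d27:H2→d28:-→d29:-→d30:-→d31:H3 -> H3
  lookup 179.245.240.3: bits 101100111111010111110 walk d0:H0→d1:-→d2:-→d3:-→d4:-→d5:-→d6:-→d7:-→d8:-→d9:-→d10:-→d11:-→d12:-→d13:-→d14:-→d15:-→d16:-→d17:-→d18:-→d19:-→d20:H1→d21:- -> H1
  add 143.216.122.112/28 -> H0 at depth 28
  lookup 189.1.134.86: bits 1011 walk d0:H0→d1:-→d2:-→d3:-→d4:- -> H0
  lookup 179.245.240.4: bits 101100111111010111110 walk d0:H0→d1:-→d2:-→d3:-→d4:-→d5:-→d6:-→d7:-→d8:-→d9:-→d10:-→d11:-→d12:-→d13:-→d14:-→d15:-→d16:-→d17:-→d18:-→d19:-→d20:H1→d21:- -> H1
  add 179.245.0.0/16 -> H2 at depth 16
  add 0.0.0.0/0 -> H1 at depth 0
  del 93.209.228.16/28 (clear depth 28)
  add 143.216.122.112/28 -> H3 at depth 28
  lookup 179.245.244.6: bits 101100111111010111110100 walk d0:H1→d1:-→d2:-→d3:-→d4:-→d5:-→d6:-→d7:-→d8:-→d9:-→d10:-→d11:-→d12:-→d13:-→d14:-→d15:-→d16:H2→d17:-→d18:-→d19:-→d20:H1→d21:-→d22:-→d23:-→d24:H1 -> H1
  lookup 135.74.78.33: bits 1000 walk d0:H1→d1:-→d2:-→d3:-→d4:- -> H1
  add 179.245.240.0/20 -> H1 at depth 20

== LOOKUPS ==
["H2","H1","H1","H1","H1","H0","H3","H1","H0","H1","H1","H1"]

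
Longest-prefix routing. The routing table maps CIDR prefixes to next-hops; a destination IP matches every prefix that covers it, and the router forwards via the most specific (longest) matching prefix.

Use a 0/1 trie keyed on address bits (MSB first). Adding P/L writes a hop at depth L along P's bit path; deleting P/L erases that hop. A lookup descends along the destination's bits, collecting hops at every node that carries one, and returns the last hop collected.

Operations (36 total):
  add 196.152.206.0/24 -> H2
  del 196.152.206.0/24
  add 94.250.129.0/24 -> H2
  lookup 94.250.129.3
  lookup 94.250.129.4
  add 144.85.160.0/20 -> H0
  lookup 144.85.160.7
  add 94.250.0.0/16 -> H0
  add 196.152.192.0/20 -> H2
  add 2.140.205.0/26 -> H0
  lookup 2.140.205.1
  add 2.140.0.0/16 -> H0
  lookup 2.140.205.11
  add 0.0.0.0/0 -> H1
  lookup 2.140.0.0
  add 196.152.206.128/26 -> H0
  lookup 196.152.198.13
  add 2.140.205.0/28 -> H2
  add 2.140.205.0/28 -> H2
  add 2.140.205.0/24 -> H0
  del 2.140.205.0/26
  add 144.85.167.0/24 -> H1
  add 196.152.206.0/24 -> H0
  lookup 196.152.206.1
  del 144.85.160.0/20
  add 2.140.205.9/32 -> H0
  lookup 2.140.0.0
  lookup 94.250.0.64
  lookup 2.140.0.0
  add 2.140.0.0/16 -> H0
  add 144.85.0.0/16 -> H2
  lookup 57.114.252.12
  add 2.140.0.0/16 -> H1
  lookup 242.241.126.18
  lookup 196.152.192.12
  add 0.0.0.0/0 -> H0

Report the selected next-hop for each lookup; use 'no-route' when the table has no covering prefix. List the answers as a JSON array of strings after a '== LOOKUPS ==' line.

Apply in order:
  + 196.152.206.0/24 (H2) depth=24
  - 196.152.206.0/24 clear@24
  + 94.250.129.0/24 (H2) depth=24
  lookup 94.250.129.3: bits 010111101111101010000001 walk d0:-→d1:-→d2:-→d3:-→d4:-→d5:-→d6:-→d7:-→d8:-→d9:-→d10:-→d11:-→d12:-→d13:-→d14:-→d15:-→d16:-→d17:-→d18:-→d19:-→d20:-→d21:-→d22:-→d23:-→d24:H2 -> H2
  lookup 94.250.129.4: bits 010111101111101010000001 walk d0:-→d1:-→d2:-→d3:-→d4:-→d5:-→d6:-→d7:-→d8:-→d9:-→d10:-→d11:-→d12:-→d13:-→d14:-→d15:-→d16:-→d17:-→d18:-→d19:-→d20:-→d21:-→d22:-→d23:-→d24:H2 -> H2
  + 144.85.160.0/20 (H0) depth=20
  lookup 144.85.160.7: bits 10010000010101011010 walk d0:-→d1:-→d2:-→d3:-→d4:-→d5:-→d6:-→d7:-→d8:-→d9:-→d10:-→d11:-→d12:-→d13:-→d14:-→d15:-→d16:-→d17:-→d18:-→d19:-→d20:H0 -> H0
  + 94.250.0.0/16 (H0) depth=16
  + 196.152.192.0/20 (H2) depth=20
  + 2.140.205.0/26 (H0) depth=26
  lookup 2.140.205.1: bits 00000010100011001100110100 walk d0:-→d1:-→d2:-→d3:-→d4:-→d5:-→d6:-→d7:-→d8:-→d9:-→d10:-→d11:-→d12:-→d13:-→d14:-→d15:-→d16:-→d17:-→d18:-→d19:-→d20:-→d21:-→d22:-→d23:-→d24:-→d25:-→d26:H0 -> H0
  + 2.140.0.0/16 (H0) depth=16
  lookup 2.140.205.11: bits 00000010100011001100110100 walk d0:-→d1:-→d2:-→d3:-→d4:-→d5:-→d6:-→d7:-→d8:-→d9:-→d10:-→d11:-→d12:-→d13:-→d14:-→d15:-→d16:H0→d17:-→d18:-→d19:-→d20:-→d21:-→d22:-→d23:-→d24:-→d25:-→d26:H0 -> H0
  + 0.0.0.0/0 (H1) depth=0
  lookup 2.140.0.0: bits 0000001010001100 walk d0:H1→d1:-→d2:-→d3:-→d4:-→d5:-→d6:-→d7:-→d8:-→d9:-→d10:-→d11:-→d12:-→d13:-→d14:-→d15:-→d16:H0 -> H0
  + 196.152.206.128/26 (H0) depth=26
  lookup 196.152.198.13: bits 11000100100110001100 walk d0:H1→d1:-→d2:-→d3:-→d4:-→d5:-→d6:-→d7:-→d8:-→d9:-→d10:-→d11:-→d12:-→d13:-→d14:-→d15:-→d16:-→d17:-→d18:-→d19:-→d20:H2 -> H2
  + 2.140.205.0/28 (H2) depth=28
  + 2.140.205.0/28 (H2) depth=28
  + 2.140.205.0/24 (H0) depth=24
  - 2.140.205.0/26 clear@26
  + 144.85.167.0/24 (H1) depth=24
  + 196.152.206.0/24 (H0) depth=24
  lookup 196.152.206.1: bits 110001001001100011001110 walk d0:H1→d1:-→d2:-→d3:-→d4:-→d5:-→d6:-→d7:-→d8:-→d9:-→d10:-→d11:-→d12:-→d13:-→d14:-→d15:-→d16:-→d17:-→d18:-→d19:-→d20:H2→d21:-→d22:-→d23:-→d24:H0 -> H0
  - 144.85.160.0/20 clear@20
  + 2.140.205.9/32 (H0) depth=32
  lookup 2.140.0.0: bits 0000001010001100 walk d0:H1→d1:-→d2:-→d3:-→d4:-→d5:-→d6:-→d7:-→d8:-→d9:-→d10:-→d11:-→d12:-→d13:-→d14:-→d15:-→d16:H0 -> H0
  lookup 94.250.0.64: bits 0101111011111010 walk d0:H1→d1:-→d2:-→d3:-→d4:-→d5:-→d6:-→d7:-→d8:-→d9:-→d10:-→d11:-→d12:-→d13:-→d14:-→d15:-→d16:H0 -> H0
  lookup 2.140.0.0: bits 0000001010001100 walk d0:H1→d1:-→d2:-→d3:-→d4:-→d5:-→d6:-→d7:-→d8:-→d9:-→d10:-→d11:-→d12:-→d13:-→d14:-→d15:-→d16:H0 -> H0
  + 2.140.0.0/16 (H0) depth=16
  + 144.85.0.0/16 (H2) depth=16
  lookup 57.114.252.12: bits 00 walk d0:H1→d1:-→d2:- -> H1
  + 2.140.0.0/16 (H1) depth=16
  lookup 242.241.126.18: bits 11 walk d0:H1→d1:-→d2:- -> H1
  lookup 196.152.192.12: bits 11000100100110001100 walk d0:H1→d1:-→d2:-→d3:-→d4:-→d5:-→d6:-→d7:-→d8:-→d9:-→d10:-→d11:-→d12:-→d13:-→d14:-→d15:-→d16:-→d17:-→d18:-→d19:-→d20:H2 -> H2
  + 0.0.0.0/0 (H0) depth=0

== LOOKUPS ==
["H2","H2","H0","H0","H0","H0","H2","H0","H0","H0","H0","H1","H1","H2"]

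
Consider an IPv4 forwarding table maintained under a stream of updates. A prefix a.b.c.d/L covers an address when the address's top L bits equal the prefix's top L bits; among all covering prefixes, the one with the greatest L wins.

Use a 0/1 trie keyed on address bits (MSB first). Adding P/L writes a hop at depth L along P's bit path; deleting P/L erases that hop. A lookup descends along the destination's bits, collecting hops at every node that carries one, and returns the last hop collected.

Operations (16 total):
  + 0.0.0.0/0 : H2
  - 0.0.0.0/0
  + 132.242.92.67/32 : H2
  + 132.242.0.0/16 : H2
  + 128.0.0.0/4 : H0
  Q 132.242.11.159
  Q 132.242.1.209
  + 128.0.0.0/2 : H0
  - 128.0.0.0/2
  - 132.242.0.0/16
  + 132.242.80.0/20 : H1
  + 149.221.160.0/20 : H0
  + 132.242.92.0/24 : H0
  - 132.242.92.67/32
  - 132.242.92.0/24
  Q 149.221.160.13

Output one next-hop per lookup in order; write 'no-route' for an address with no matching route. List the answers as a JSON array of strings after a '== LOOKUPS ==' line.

Process each operation:
  add 0.0.0.0/0 -> H2 at depth 0
  - 0.0.0.0/0 clear@0
  add 132.242.92.67/32 -> H2 at depth 32
  add 132.242.0.0/16 -> H2 at depth 16
  add 128.0.0.0/4 -> H0 at depth 4
  ? 132.242.11.159  path d0:-→d1:-→d2:-→d3:-→d4:H0→d5:-→d6:-→d7:-→d8:-→d9:-→d10:-→d11:-→d12:-→d13:-→d14:-→d15:-→d16:H2→d17:-  best=H2
  ? 132.242.1.209  path d0:-→d1:-→d2:-→d3:-→d4:H0→d5:-→d6:-→d7:-→d8:-→d9:-→d10:-→d11:-→d12:-→d13:-→d14:-→d15:-→d16:H2→d17:-  best=H2
  add 128.0.0.0/2 -> H0 at depth 2
  - 128.0.0.0/2 clear@2
  - 132.242.0.0/16 clear@16
  add 132.242.80.0/20 -> H1 at depth 20
  add 149.221.160.0/20 -> H0 at depth 20
  add 132.242.92.0/24 -> H0 at depth 24
  - 132.242.92.67/32 clear@32
  - 132.242.92.0/24 clear@24
  ? 149.221.160.13  path d0:-→d1:-→d2:-→d3:-→d4:-→d5:-→d6:-→d7:-→d8:-→d9:-→d10:-→d11:-→d12:-→d13:-→d14:-→d15:-→d16:-→d17:-→d18:-→d19:-→d20:H0  best=H0

== LOOKUPS ==
["H2","H2","H0"]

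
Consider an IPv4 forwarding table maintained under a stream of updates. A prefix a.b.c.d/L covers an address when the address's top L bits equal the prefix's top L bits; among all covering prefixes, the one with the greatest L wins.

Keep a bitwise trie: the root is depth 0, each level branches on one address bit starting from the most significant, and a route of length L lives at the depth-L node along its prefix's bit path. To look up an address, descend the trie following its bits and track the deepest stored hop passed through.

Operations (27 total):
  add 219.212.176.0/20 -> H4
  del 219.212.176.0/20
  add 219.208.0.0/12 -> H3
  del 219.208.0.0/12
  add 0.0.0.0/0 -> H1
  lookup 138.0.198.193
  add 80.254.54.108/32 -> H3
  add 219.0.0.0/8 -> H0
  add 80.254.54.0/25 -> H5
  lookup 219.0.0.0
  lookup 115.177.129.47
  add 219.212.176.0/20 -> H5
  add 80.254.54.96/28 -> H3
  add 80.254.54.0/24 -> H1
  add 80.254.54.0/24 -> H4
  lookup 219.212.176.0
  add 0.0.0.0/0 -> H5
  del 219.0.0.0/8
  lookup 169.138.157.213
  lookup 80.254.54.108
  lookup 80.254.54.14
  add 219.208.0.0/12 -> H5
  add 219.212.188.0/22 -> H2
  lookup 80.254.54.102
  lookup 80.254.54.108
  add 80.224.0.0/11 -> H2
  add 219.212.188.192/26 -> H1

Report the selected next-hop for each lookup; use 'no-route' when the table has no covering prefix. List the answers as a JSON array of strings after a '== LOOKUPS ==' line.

Process each operation:
  + 219.212.176.0/20 (H4) depth=20
  - 219.212.176.0/20 clear@20
  + 219.208.0.0/12 (H3) depth=12
  - 219.208.0.0/12 clear@12
  + 0.0.0.0/0 (H1) depth=0
  Q 138.0.198.193: descend 1 ; hops seen [H1] ; pick H1
  + 80.254.54.108/32 (H3) depth=32
  + 219.0.0.0/8 (H0) depth=8
  + 80.254.54.0/25 (H5) depth=25
  Q 219.0.0.0: descend 11011011 ; hops seen [H1,H0] ; pick H0
  Q 115.177.129.47: descend 01 ; hops seen [H1] ; pick H1
  + 219.212.176.0/20 (H5) depth=20
  + 80.254.54.96/28 (H3) depth=28
  + 80.254.54.0/24 (H1) depth=24
  + 80.254.54.0/24 (H4) depth=24
  Q 219.212.176.0: descend 11011011110101001011 ; hops seen [H1,H0,H5] ; pick H5
  + 0.0.0.0/0 (H5) depth=0
  - 219.0.0.0/8 clear@8
  Q 169.138.157.213: descend 1 ; hops seen [H5] ; pick H5
  Q 80.254.54.108: descend 01010000111111100011011001101100 ; hops seen [H5,H4,H5,H3,H3] ; pick H3
  Q 80.254.54.14: descend 0101000011111110001101100 ; hops seen [H5,H4,H5] ; pick H5
  + 219.208.0.0/12 (H5) depth=12
  + 219.212.188.0/22 (H2) depth=22
  Q 80.254.54.102: descend 0101000011111110001101100110 ; hops seen [H5,H4,H5,H3] ; pick H3
  Q 80.254.54.108: descend 01010000111111100011011001101100 ; hops seen [H5,H4,H5,H3,H3] ; pick H3
  + 80.224.0.0/11 (H2) depth=11
  + 219.212.188.192/26 (H1) depth=26

== LOOKUPS ==
["H1","H0","H1","H5","H5","H3","H5","H3","H3"]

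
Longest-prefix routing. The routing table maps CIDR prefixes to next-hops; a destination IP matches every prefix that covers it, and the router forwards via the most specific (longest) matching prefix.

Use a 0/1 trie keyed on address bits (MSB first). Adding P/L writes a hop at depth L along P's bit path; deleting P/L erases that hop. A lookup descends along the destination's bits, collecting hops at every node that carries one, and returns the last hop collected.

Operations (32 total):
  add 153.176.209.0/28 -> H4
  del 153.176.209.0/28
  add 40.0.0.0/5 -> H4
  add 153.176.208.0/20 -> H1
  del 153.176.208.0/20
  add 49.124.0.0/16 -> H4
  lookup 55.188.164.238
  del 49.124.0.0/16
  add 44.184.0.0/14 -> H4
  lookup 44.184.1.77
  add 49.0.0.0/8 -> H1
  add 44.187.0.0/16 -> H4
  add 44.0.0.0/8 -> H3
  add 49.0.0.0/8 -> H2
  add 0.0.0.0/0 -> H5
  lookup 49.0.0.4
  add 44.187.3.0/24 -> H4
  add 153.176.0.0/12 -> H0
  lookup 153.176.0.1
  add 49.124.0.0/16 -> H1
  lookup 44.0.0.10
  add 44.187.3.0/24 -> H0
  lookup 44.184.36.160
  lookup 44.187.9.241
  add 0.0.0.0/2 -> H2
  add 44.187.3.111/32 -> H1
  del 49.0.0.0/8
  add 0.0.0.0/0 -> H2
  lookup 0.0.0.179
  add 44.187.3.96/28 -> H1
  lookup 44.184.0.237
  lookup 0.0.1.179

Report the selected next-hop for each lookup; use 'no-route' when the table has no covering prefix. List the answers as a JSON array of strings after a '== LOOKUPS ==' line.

Trace:
  add 153.176.209.0/28 -> H4 at depth 28
  del 153.176.209.0/28 (clear depth 28)
  add 40.0.0.0/5 -> H4 at depth 5
  add 153.176.208.0/20 -> H1 at depth 20
  del 153.176.208.0/20 (clear depth 20)
  add 49.124.0.0/16 -> H4 at depth 16
  lookup 55.188.164.238: bits 00110 walk d0:-→d1:-→d2:-→d3:-→d4:-→d5:- -> no-route
  del 49.124.0.0/16 (clear depth 16)
  add 44.184.0.0/14 -> H4 at depth 14
  lookup 44.184.1.77: bits 00101100101110 walk d0:-→d1:-→d2:-→d3:-→d4:-→d5:H4→d6:-→d7:-→d8:-→d9:-→d10:-→d11:-→d12:-→d13:-→d14:H4 -> H4
  add 49.0.0.0/8 -> H1 at depth 8
  add 44.187.0.0/16 -> H4 at depth 16
  add 44.0.0.0/8 -> H3 at depth 8
  add 49.0.0.0/8 -> H2 at depth 8
  add 0.0.0.0/0 -> H5 at depth 0
  lookup 49.0.0.4: bits 001100010 walk d0:H5→d1:-→d2:-→d3:-→d4:-→d5:-→d6:-→d7:-→d8:H2→d9:- -> H2
  add 44.187.3.0/24 -> H4 at depth 24
  add 153.176.0.0/12 -> H0 at depth 12
  lookup 153.176.0.1: bits 1001100110110000 walk d0:H5→d1:-→d2:-→d3:-→d4:-→d5:-→d6:-→d7:-→d8:-→d9:-→d10:-→d11:-→d12:H0→d13:-→d14:-→d15:-→d16:- -> H0
  add 49.124.0.0/16 -> H1 at depth 16
  lookup 44.0.0.10: bits 00101100 walk d0:H5→d1:-→d2:-→d3:-→d4:-→d5:H4→d6:-→d7:-→d8:H3 -> H3
  add 44.187.3.0/24 -> H0 at depth 24
  lookup 44.184.36.160: bits 00101100101110 walk d0:H5→d1:-→d2:-→d3:-→d4:-→d5:H4→d6:-→d7:-→d8:H3→d9:-→d10:-→d11:-→d12:-→d13:-→d14:H4 -> H4
  lookup 44.187.9.241: bits 00101100101110110000 walk d0:H5→d1:-→d2:-→d3:-→d4:-→d5:H4→d6:-→d7:-→d8:H3→d9:-→d10:-→d11:-→d12:-→d13:-→d14:H4→d15:-→d16:H4→d17:-→d18:-→d19:-→d20:- -> H4
  add 0.0.0.0/2 -> H2 at depth 2
  add 44.187.3.111/32 -> H1 at depth 32
  del 49.0.0.0/8 (clear depth 8)
  add 0.0.0.0/0 -> H2 at depth 0
  lookup 0.0.0.179: bits 00 walk d0:H2→d1:-→d2:H2 -> H2
  add 44.187.3.96/28 -> H1 at depth 28
  lookup 44.184.0.237: bits 00101100101110 walk d0:H2→d1:-→d2:H2→d3:-→d4:-→d5:H4→d6:-→d7:-→d8:H3→d9:-→d10:-→d11:-→d12:-→d13:-→d14:H4 -> H4
  lookup 0.0.1.179: bits 00 walk d0:H2→d1:-→d2:H2 -> H2

== LOOKUPS ==
["no-route","H4","H2","H0","H3","H4","H4","H2","H4","H2"]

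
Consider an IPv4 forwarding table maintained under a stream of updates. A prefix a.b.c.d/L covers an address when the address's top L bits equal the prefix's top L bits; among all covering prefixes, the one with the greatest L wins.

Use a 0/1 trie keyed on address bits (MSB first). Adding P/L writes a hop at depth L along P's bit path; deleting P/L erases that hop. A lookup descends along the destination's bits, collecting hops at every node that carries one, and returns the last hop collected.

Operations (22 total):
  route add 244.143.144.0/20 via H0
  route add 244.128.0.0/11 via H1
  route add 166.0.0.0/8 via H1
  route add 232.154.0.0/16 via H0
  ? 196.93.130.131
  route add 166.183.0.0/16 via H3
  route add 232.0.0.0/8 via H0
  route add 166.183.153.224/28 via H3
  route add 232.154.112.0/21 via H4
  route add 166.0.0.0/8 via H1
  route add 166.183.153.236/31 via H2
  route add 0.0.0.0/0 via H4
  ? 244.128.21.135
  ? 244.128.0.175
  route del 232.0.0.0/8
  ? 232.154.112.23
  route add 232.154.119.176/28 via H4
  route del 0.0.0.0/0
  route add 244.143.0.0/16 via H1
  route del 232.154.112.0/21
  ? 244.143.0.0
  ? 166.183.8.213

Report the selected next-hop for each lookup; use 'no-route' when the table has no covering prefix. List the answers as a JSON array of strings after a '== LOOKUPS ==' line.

Apply in order:
  add 244.143.144.0/20 -> H0 at depth 20
  add 244.128.0.0/11 -> H1 at depth 11
  add 166.0.0.0/8 -> H1 at depth 8
  add 232.154.0.0/16 -> H0 at depth 16
  lookup 196.93.130.131: bits 11 walk d0:-→d1:-→d2:- -> no-route
  add 166.183.0.0/16 -> H3 at depth 16
  add 232.0.0.0/8 -> H0 at depth 8
  add 166.183.153.224/28 -> H3 at depth 28
  add 232.154.112.0/21 -> H4 at depth 21
  add 166.0.0.0/8 -> H1 at depth 8
  add 166.183.153.236/31 -> H2 at depth 31
  add 0.0.0.0/0 -> H4 at depth 0
  lookup 244.128.21.135: bits 111101001000 walk d0:H4→d1:-→d2:-→d3:-→d4:-→d5:-→d6:-→d7:-→d8:-→d9:-→d10:-→d11:H1→d12:- -> H1
  lookup 244.128.0.175: bits 111101001000 walk d0:H4→d1:-→d2:-→d3:-→d4:-→d5:-→d6:-→d7:-→d8:-→d9:-→d10:-→d11:H1→d12:- -> H1
  - 232.0.0.0/8 clear@8
  lookup 232.154.112.23: bits 111010001001101001110 walk d0:H4→d1:-→d2:-→d3:-→d4:-→d5:-→d6:-→d7:-→d8:-→d9:-→d10:-→d11:-→d12:-→d13:-→d14:-→d15:-→d16:H0→d17:-→d18:-→d19:-→d20:-→d21:H4 -> H4
  add 232.154.119.176/28 -> H4 at depth 28
  - 0.0.0.0/0 clear@0
  add 244.143.0.0/16 -> H1 at depth 16
  - 232.154.112.0/21 clear@21
  lookup 244.143.0.0: bits 1111010010001111 walk d0:-→d1:-→d2:-→d3:-→d4:-→d5:-→d6:-→d7:-→d8:-→d9:-→d10:-→d11:H1→d12:-→d13:-→d14:-→d15:-→d16:H1 -> H1
  lookup 166.183.8.213: bits 1010011010110111 walk d0:-→d1:-→d2:-→d3:-→d4:-→d5:-→d6:-→d7:-→d8:H1→d9:-→d10:-→d11:-→d12:-→d13:-→d14:-→d15:-→d16:H3 -> H3

== LOOKUPS ==
["no-route","H1","H1","H4","H1","H3"]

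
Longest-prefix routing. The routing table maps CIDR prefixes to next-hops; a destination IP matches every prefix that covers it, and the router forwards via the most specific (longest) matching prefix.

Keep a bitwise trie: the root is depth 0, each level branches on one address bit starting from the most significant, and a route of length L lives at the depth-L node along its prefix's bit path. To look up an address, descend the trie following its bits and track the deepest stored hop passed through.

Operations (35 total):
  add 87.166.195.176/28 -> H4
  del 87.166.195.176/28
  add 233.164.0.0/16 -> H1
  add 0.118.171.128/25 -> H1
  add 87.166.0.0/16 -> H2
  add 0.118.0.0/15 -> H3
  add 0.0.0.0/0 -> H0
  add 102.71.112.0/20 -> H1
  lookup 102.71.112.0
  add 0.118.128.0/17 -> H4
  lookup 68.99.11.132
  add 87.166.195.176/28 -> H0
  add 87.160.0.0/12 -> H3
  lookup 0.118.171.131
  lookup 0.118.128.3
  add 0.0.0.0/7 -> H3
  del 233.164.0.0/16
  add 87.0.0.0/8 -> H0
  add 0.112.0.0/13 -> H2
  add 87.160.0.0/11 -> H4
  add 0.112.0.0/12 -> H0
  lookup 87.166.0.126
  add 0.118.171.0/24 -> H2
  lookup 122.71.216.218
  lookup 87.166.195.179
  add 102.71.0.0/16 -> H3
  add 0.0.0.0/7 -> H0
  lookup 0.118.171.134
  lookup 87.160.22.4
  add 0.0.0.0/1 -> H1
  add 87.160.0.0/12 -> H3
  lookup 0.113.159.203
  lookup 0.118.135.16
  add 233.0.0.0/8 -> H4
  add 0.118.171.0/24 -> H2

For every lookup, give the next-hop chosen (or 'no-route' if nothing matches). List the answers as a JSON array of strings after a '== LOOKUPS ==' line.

Apply in order:
  + 87.166.195.176/28 (H4) depth=28
  del 87.166.195.176/28 (clear depth 28)
  + 233.164.0.0/16 (H1) depth=16
  + 0.118.171.128/25 (H1) depth=25
  + 87.166.0.0/16 (H2) depth=16
  + 0.118.0.0/15 (H3) depth=15
  + 0.0.0.0/0 (H0) depth=0
  + 102.71.112.0/20 (H1) depth=20
  Q 102.71.112.0: descend 01100110010001110111 ; hops seen [H0,H1] ; pick H1
  + 0.118.128.0/17 (H4) depth=17
  Q 68.99.11.132: descend 010 ; hops seen [H0] ; pick H0
  + 87.166.195.176/28 (H0) depth=28
  + 87.160.0.0/12 (H3) depth=12
  Q 0.118.171.131: descend 0000000001110110101010111 ; hops seen [H0,H3,H4,H1] ; pick H1
  Q 0.118.128.3: descend 000000000111011010 ; hops seen [H0,H3,H4] ; pick H4
  + 0.0.0.0/7 (H3) depth=7
  del 233.164.0.0/16 (clear depth 16)
  + 87.0.0.0/8 (H0) depth=8
  + 0.112.0.0/13 (H2) depth=13
  + 87.160.0.0/11 (H4) depth=11
  + 0.112.0.0/12 (H0) depth=12
  Q 87.166.0.126: descend 0101011110100110 ; hops seen [H0,H0,H4,H3,H2] ; pick H2
  + 0.118.171.0/24 (H2) depth=24
  Q 122.71.216.218: descend 011 ; hops seen [H0] ; pick H0
  Q 87.166.195.179: descend 0101011110100110110000111011 ; hops seen [H0,H0,H4,H3,H2,H0] ; pick H0
  + 102.71.0.0/16 (H3) depth=16
  + 0.0.0.0/7 (H0) depth=7
  Q 0.118.171.134: descend 0000000001110110101010111 ; hops seen [H0,H0,H0,H2,H3,H4,H2,H1] ; pick H1
  Q 87.160.22.4: descend 0101011110100 ; hops seen [H0,H0,H4,H3] ; pick H3
  + 0.0.0.0/1 (H1) depth=1
  + 87.160.0.0/12 (H3) depth=12
  Q 0.113.159.203: descend 0000000001110 ; hops seen [H0,H1,H0,H0,H2] ; pick H2
  Q 0.118.135.16: descend 000000000111011010 ; hops seen [H0,H1,H0,H0,H2,H3,H4] ; pick H4
  + 233.0.0.0/8 (H4) depth=8
  + 0.118.171.0/24 (H2) depth=24

== LOOKUPS ==
["H1","H0","H1","H4","H2","H0","H0","H1","H3","H2","H4"]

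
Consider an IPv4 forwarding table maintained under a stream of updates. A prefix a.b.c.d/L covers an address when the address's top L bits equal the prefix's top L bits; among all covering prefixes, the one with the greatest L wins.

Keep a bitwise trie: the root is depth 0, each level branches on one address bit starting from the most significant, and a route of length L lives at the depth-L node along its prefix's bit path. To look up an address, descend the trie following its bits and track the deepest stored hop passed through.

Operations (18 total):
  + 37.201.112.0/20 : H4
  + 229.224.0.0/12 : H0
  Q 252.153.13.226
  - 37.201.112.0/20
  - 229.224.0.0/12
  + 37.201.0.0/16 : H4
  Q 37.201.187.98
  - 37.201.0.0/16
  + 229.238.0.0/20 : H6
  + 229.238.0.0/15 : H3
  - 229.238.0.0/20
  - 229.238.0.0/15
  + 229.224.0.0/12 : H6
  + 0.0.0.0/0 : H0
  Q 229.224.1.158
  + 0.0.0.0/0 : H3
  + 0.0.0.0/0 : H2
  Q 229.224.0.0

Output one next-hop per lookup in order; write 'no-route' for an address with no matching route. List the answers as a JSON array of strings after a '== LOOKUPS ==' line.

Apply in order:
  + 37.201.112.0/20 (H4) depth=20
  + 229.224.0.0/12 (H0) depth=12
  lookup 252.153.13.226: bits 111 walk d0:-→d1:-→d2:-→d3:- -> no-route
  del 37.201.112.0/20 (clear depth 20)
  del 229.224.0.0/12 (clear depth 12)
  + 37.201.0.0/16 (H4) depth=16
  lookup 37.201.187.98: bits 0010010111001001 walk d0:-→d1:-→d2:-→d3:-→d4:-→d5:-→d6:-→d7:-→d8:-→d9:-→d10:-→d11:-→d12:-→d13:-→d14:-→d15:-→d16:H4 -> H4
  del 37.201.0.0/16 (clear depth 16)
  + 229.238.0.0/20 (H6) depth=20
  + 229.238.0.0/15 (H3) depth=15
  del 229.238.0.0/20 (clear depth 20)
  del 229.238.0.0/15 (clear depth 15)
  + 229.224.0.0/12 (H6) depth=12
  + 0.0.0.0/0 (H0) depth=0
  lookup 229.224.1.158: bits 111001011110 walk d0:H0→d1:-→d2:-→d3:-→d4:-→d5:-→d6:-→d7:-→d8:-→d9:-→d10:-→d11:-→d12:H6 -> H6
  + 0.0.0.0/0 (H3) depth=0
  + 0.0.0.0/0 (H2) depth=0
  lookup 229.224.0.0: bits 111001011110 walk d0:H2→d1:-→d2:-→d3:-→d4:-→d5:-→d6:-→d7:-→d8:-→d9:-→d10:-→d11:-→d12:H6 -> H6

== LOOKUPS ==
["no-route","H4","H6","H6"]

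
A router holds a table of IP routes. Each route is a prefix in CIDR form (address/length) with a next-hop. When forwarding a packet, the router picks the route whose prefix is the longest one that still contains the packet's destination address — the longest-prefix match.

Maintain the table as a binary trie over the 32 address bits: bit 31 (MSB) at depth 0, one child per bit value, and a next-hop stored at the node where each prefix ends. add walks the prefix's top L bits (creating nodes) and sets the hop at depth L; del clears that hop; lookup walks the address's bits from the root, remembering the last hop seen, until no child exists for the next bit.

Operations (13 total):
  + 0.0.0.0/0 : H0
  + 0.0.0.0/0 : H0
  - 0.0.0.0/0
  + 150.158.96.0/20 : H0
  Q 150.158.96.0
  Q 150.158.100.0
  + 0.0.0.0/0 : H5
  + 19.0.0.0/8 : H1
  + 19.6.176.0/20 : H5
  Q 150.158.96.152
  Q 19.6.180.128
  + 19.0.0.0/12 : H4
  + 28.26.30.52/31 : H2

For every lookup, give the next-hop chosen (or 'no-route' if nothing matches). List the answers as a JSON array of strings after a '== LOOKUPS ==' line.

Trace:
  + 0.0.0.0/0 (H0) depth=0
  + 0.0.0.0/0 (H0) depth=0
  - 0.0.0.0/0 clear@0
  + 150.158.96.0/20 (H0) depth=20
  lookup 150.158.96.0: bits 10010110100111100110 walk d0:-→d1:-→d2:-→d3:-→d4:-→d5:-→d6:-→d7:-→d8:-→d9:-→d10:-→d11:-→d12:-→d13:-→d14:-→d15:-→d16:-→d17:-→d18:-→d19:-→d20:H0 -> H0
  lookup 150.158.100.0: bits 10010110100111100110 walk d0:-→d1:-→d2:-→d3:-→d4:-→d5:-→d6:-→d7:-→d8:-→d9:-→d10:-→d11:-→d12:-→d13:-→d14:-→d15:-→d16:-→d17:-→d18:-→d19:-→d20:H0 -> H0
  + 0.0.0.0/0 (H5) depth=0
  + 19.0.0.0/8 (H1) depth=8
  + 19.6.176.0/20 (H5) depth=20
  lookup 150.158.96.152: bits 10010110100111100110 walk d0:H5→d1:-→d2:-→d3:-→d4:-→d5:-→d6:-→d7:-→d8:-→d9:-→d10:-→d11:-→d12:-→d13:-→d14:-→d15:-→d16:-→d17:-→d18:-→d19:-→d20:H0 -> H0
  lookup 19.6.180.128: bits 00010011000001101011 walk d0:H5→d1:-→d2:-→d3:-→d4:-→d5:-→d6:-→d7:-→d8:H1→d9:-→d10:-→d11:-→d12:-→d13:-→d14:-→d15:-→d16:-→d17:-→d18:-→d19:-→d20:H5 -> H5
  + 19.0.0.0/12 (H4) depth=12
  + 28.26.30.52/31 (H2) depth=31

== LOOKUPS ==
["H0","H0","H0","H5"]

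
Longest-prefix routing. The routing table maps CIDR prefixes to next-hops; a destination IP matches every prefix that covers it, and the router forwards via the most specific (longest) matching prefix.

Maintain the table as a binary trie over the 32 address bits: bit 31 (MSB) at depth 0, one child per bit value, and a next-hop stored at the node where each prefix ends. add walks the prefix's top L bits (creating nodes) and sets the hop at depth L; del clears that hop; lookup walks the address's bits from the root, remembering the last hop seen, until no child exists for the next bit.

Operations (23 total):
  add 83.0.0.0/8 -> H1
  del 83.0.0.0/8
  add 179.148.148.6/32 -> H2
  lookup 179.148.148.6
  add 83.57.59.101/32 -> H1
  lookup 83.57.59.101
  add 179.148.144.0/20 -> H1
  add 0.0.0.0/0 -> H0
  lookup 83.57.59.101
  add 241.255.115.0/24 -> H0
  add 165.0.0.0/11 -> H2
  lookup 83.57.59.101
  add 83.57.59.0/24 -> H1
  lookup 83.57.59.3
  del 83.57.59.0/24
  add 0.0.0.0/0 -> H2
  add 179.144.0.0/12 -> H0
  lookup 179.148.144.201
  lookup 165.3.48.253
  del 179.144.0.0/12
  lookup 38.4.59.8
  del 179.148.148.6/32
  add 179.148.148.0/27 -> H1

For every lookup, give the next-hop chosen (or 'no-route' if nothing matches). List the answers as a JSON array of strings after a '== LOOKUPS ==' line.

Process each operation:
  add 83.0.0.0/8 -> H1 at depth 8
  del 83.0.0.0/8 (clear depth 8)
  add 179.148.148.6/32 -> H2 at depth 32
  Q 179.148.148.6: descend 10110011100101001001010000000110 ; hops seen [H2] ; pick H2
  add 83.57.59.101/32 -> H1 at depth 32
  Q 83.57.59.101: descend 01010011001110010011101101100101 ; hops seen [H1] ; pick H1
  add 179.148.144.0/20 -> H1 at depth 20
  add 0.0.0.0/0 -> H0 at depth 0
  Q 83.57.59.101: descend 01010011001110010011101101100101 ; hops seen [H0,H1] ; pick H1
  add 241.255.115.0/24 -> H0 at depth 24
  add 165.0.0.0/11 -> H2 at depth 11
  Q 83.57.59.101: descend 01010011001110010011101101100101 ; hops seen [H0,H1] ; pick H1
  add 83.57.59.0/24 -> H1 at depth 24
  Q 83.57.59.3: descend 0101001100111001001110110 ; hops seen [H0,H1] ; pick H1
  del 83.57.59.0/24 (clear depth 24)
  add 0.0.0.0/0 -> H2 at depth 0
  add 179.144.0.0/12 -> H0 at depth 12
  Q 179.148.144.201: descend 101100111001010010010 ; hops seen [H2,H0,H1] ; pick H1
  Q 165.3.48.253: descend 10100101000 ; hops seen [H2,H2] ; pick H2
  del 179.144.0.0/12 (clear depth 12)
  Q 38.4.59.8: descend 0 ; hops seen [H2] ; pick H2
  del 179.148.148.6/32 (clear depth 32)
  add 179.148.148.0/27 -> H1 at depth 27

== LOOKUPS ==
["H2","H1","H1","H1","H1","H1","H2","H2"]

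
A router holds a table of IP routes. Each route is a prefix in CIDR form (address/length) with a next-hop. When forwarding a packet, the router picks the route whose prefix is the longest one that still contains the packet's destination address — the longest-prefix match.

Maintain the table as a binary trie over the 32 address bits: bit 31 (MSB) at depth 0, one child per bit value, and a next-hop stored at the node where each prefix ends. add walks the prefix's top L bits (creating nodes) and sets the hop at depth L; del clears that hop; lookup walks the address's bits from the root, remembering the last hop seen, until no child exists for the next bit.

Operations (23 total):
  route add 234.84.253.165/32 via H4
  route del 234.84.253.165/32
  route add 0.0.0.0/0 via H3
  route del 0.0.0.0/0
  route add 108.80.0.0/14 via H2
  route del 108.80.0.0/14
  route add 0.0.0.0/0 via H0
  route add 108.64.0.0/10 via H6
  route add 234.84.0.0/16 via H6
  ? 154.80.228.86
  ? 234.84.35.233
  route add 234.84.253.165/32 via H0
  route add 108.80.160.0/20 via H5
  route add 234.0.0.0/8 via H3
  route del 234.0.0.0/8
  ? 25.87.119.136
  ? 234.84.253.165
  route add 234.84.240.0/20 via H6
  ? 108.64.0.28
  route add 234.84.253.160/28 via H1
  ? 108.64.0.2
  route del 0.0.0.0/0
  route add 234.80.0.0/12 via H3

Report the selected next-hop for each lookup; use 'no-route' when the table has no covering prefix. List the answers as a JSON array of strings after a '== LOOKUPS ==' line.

Trace:
  add 234.84.253.165/32 -> H4 at depth 32
  del 234.84.253.165/32 (clear depth 32)
  add 0.0.0.0/0 -> H3 at depth 0
  del 0.0.0.0/0 (clear depth 0)
  add 108.80.0.0/14 -> H2 at depth 14
  del 108.80.0.0/14 (clear depth 14)
  add 0.0.0.0/0 -> H0 at depth 0
  add 108.64.0.0/10 -> H6 at depth 10
  add 234.84.0.0/16 -> H6 at depth 16
  Q 154.80.228.86: descend 1 ; hops seen [H0] ; pick H0
  Q 234.84.35.233: descend 1110101001010100 ; hops seen [H0,H6] ; pick H6
  add 234.84.253.165/32 -> H0 at depth 32
  add 108.80.160.0/20 -> H5 at depth 20
  add 234.0.0.0/8 -> H3 at depth 8
  del 234.0.0.0/8 (clear depth 8)
  Q 25.87.119.136: descend 0 ; hops seen [H0] ; pick H0
  Q 234.84.253.165: descend 11101010010101001111110110100101 ; hops seen [H0,H6,H0] ; pick H0
  add 234.84.240.0/20 -> H6 at depth 20
  Q 108.64.0.28: descend 01101100010 ; hops seen [H0,H6] ; pick H6
  add 234.84.253.160/28 -> H1 at depth 28
  Q 108.64.0.2: descend 01101100010 ; hops seen [H0,H6] ; pick H6
  del 0.0.0.0/0 (clear depth 0)
  add 234.80.0.0/12 -> H3 at depth 12

== LOOKUPS ==
["H0","H6","H0","H0","H6","H6"]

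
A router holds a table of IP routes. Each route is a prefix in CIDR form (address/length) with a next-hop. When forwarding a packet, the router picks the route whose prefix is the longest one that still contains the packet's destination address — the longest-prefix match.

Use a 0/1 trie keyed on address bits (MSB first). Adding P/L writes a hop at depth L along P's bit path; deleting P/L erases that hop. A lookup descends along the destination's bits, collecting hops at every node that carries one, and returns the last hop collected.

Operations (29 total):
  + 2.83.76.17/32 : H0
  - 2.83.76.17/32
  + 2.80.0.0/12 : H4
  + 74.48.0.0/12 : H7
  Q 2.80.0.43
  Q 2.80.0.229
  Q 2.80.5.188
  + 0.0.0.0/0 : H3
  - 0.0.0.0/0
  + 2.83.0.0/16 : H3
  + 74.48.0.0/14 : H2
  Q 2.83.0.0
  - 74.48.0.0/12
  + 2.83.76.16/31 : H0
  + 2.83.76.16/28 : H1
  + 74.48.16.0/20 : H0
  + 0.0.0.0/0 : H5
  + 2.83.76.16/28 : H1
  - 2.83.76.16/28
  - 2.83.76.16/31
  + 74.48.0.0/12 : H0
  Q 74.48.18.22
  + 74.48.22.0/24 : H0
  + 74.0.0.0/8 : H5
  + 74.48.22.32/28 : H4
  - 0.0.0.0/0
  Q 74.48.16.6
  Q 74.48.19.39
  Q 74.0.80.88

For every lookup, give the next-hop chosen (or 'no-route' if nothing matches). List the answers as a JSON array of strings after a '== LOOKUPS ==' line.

Process each operation:
  + 2.83.76.17/32 (H0) depth=32
  del 2.83.76.17/32 (clear depth 32)
  + 2.80.0.0/12 (H4) depth=12
  + 74.48.0.0/12 (H7) depth=12
  Q 2.80.0.43: descend 00000010010100 ; hops seen [H4] ; pick H4
  Q 2.80.0.229: descend 00000010010100 ; hops seen [H4] ; pick H4
  Q 2.80.5.188: descend 00000010010100 ; hops seen [H4] ; pick H4
  + 0.0.0.0/0 (H3) depth=0
  del 0.0.0.0/0 (clear depth 0)
  + 2.83.0.0/16 (H3) depth=16
  + 74.48.0.0/14 (H2) depth=14
  Q 2.83.0.0: descend 00000010010100110 ; hops seen [H4,H3] ; pick H3
  del 74.48.0.0/12 (clear depth 12)
  + 2.83.76.16/31 (H0) depth=31
  + 2.83.76.16/28 (H1) depth=28
  + 74.48.16.0/20 (H0) depth=20
  + 0.0.0.0/0 (H5) depth=0
  + 2.83.76.16/28 (H1) depth=28
  del 2.83.76.16/28 (clear depth 28)
  del 2.83.76.16/31 (clear depth 31)
  + 74.48.0.0/12 (H0) depth=12
  Q 74.48.18.22: descend 01001010001100000001 ; hops seen [H5,H0,H2,H0] ; pick H0
  + 74.48.22.0/24 (H0) depth=24
  + 74.0.0.0/8 (H5) depth=8
  + 74.48.22.32/28 (H4) depth=28
  del 0.0.0.0/0 (clear depth 0)
  Q 74.48.16.6: descend 010010100011000000010 ; hops seen [H5,H0,H2,H0] ; pick H0
  Q 74.48.19.39: descend 010010100011000000010 ; hops seen [H5,H0,H2,H0] ; pick H0
  Q 74.0.80.88: descend 0100101000 ; hops seen [H5] ; pick H5

== LOOKUPS ==
["H4","H4","H4","H3","H0","H0","H0","H5"]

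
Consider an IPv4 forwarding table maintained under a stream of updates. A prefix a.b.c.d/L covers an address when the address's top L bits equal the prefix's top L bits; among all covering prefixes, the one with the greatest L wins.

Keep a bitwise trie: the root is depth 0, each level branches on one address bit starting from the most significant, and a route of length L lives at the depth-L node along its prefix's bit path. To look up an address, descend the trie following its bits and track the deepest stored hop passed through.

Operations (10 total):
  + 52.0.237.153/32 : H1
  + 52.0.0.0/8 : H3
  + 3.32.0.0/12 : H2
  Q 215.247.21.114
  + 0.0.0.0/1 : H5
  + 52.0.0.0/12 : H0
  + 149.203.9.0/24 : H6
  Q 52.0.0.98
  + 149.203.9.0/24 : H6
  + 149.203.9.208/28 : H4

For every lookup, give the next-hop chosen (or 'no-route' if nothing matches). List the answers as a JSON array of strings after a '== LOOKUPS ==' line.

Trace:
  add 52.0.237.153/32 -> H1 at depth 32
  add 52.0.0.0/8 -> H3 at depth 8
  add 3.32.0.0/12 -> H2 at depth 12
  lookup 215.247.21.114: bits ε walk d0:- -> no-route
  add 0.0.0.0/1 -> H5 at depth 1
  add 52.0.0.0/12 -> H0 at depth 12
  add 149.203.9.0/24 -> H6 at depth 24
  lookup 52.0.0.98: bits 0011010000000000 walk d0:-→d1:H5→d2:-→d3:-→d4:-→d5:-→d6:-→d7:-→d8:H3→d9:-→d10:-→d11:-→d12:H0→d13:-→d14:-→d15:-→d16:- -> H0
  add 149.203.9.0/24 -> H6 at depth 24
  add 149.203.9.208/28 -> H4 at depth 28

== LOOKUPS ==
["no-route","H0"]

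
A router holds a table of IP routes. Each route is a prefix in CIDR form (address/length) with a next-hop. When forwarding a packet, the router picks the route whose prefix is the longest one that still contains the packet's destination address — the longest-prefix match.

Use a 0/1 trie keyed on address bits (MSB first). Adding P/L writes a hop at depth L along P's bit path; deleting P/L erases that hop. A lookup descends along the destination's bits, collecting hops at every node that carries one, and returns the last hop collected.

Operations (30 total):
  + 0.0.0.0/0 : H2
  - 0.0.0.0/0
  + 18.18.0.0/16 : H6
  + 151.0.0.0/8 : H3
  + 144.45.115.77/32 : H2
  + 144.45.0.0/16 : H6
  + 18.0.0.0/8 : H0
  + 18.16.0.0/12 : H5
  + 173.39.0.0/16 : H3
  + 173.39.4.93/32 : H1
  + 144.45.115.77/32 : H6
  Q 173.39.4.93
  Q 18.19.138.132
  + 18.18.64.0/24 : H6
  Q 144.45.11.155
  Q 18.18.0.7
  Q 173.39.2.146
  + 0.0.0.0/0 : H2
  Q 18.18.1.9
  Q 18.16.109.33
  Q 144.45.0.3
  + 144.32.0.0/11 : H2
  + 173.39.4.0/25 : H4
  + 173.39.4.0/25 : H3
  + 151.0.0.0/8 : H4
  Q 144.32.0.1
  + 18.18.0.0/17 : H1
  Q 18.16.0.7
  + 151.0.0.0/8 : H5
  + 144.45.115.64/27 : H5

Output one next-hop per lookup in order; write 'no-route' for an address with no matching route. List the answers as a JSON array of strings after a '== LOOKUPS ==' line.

Process each operation:
  + 0.0.0.0/0 (H2) depth=0
  - 0.0.0.0/0 clear@0
  + 18.18.0.0/16 (H6) depth=16
  + 151.0.0.0/8 (H3) depth=8
  + 144.45.115.77/32 (H2) depth=32
  + 144.45.0.0/16 (H6) depth=16
  + 18.0.0.0/8 (H0) depth=8
  + 18.16.0.0/12 (H5) depth=12
  + 173.39.0.0/16 (H3) depth=16
  + 173.39.4.93/32 (H1) depth=32
  + 144.45.115.77/32 (H6) depth=32
  lookup 173.39.4.93: bits 10101101001001110000010001011101 walk d0:-→d1:-→d2:-→d3:-→d4:-→d5:-→d6:-→d7:-→d8:-→d9:-→d10:-→d11:-→d12:-→d13:-→d14:-→d15:-→d16:H3→d17:-→d18:-→d19:-→d20:-→d21:-→d22:-→d23:-→d24:-→d25:-→d26:-→d27:-→d28:-→d29:-→d30:-→d31:-→d32:H1 -> H1
  lookup 18.19.138.132: bits 000100100001001 walk d0:-→d1:-→d2:-→d3:-→d4:-→d5:-→d6:-→d7:-→d8:H0→d9:-→d10:-→d11:-→d12:H5→d13:-→d14:-→d15:- -> H5
  + 18.18.64.0/24 (H6) depth=24
  lookup 144.45.11.155: bits 10010000001011010 walk d0:-→d1:-→d2:-→d3:-→d4:-→d5:-→d6:-→d7:-→d8:-→d9:-→d10:-→d11:-→d12:-→d13:-→d14:-→d15:-→d16:H6→d17:- -> H6
  lookup 18.18.0.7: bits 00010010000100100 walk d0:-→d1:-→d2:-→d3:-→d4:-→d5:-→d6:-→d7:-→d8:H0→d9:-→d10:-→d11:-→d12:H5→d13:-→d14:-→d15:-→d16:H6→d17:- -> H6
  lookup 173.39.2.146: bits 101011010010011100000 walk d0:-→d1:-→d2:-→d3:-→d4:-→d5:-→d6:-→d7:-→d8:-→d9:-→d10:-→d11:-→d12:-→d13:-→d14:-→d15:-→d16:H3→d17:-→d18:-→d19:-→d20:-→d21:- -> H3
  + 0.0.0.0/0 (H2) depth=0
  lookup 18.18.1.9: bits 00010010000100100 walk d0:H2→d1:-→d2:-→d3:-→d4:-→d5:-→d6:-→d7:-→d8:H0→d9:-→d10:-→d11:-→d12:H5→d13:-→d14:-→d15:-→d16:H6→d17:- -> H6
  lookup 18.16.109.33: bits 00010010000100 walk d0:H2→d1:-→d2:-→d3:-→d4:-→d5:-→d6:-→d7:-→d8:H0→d9:-→d10:-→d11:-→d12:H5→d13:-→d14:- -> H5
  lookup 144.45.0.3: bits 10010000001011010 walk d0:H2→d1:-→d2:-→d3:-→d4:-→d5:-→d6:-→d7:-→d8:-→d9:-→d10:-→d11:-→d12:-→d13:-→d14:-→d15:-→d16:H6→d17:- -> H6
  + 144.32.0.0/11 (H2) depth=11
  + 173.39.4.0/25 (H4) depth=25
  + 173.39.4.0/25 (H3) depth=25
  + 151.0.0.0/8 (H4) depth=8
  lookup 144.32.0.1: bits 100100000010 walk d0:H2→d1:-→d2:-→d3:-→d4:-→d5:-→d6:-→d7:-→d8:-→d9:-→d10:-→d11:H2→d12:- -> H2
  + 18.18.0.0/17 (H1) depth=17
  lookup 18.16.0.7: bits 00010010000100 walk d0:H2→d1:-→d2:-→d3:-→d4:-→d5:-→d6:-→d7:-→d8:H0→d9:-→d10:-→d11:-→d12:H5→d13:-→d14:- -> H5
  + 151.0.0.0/8 (H5) depth=8
  + 144.45.115.64/27 (H5) depth=27

== LOOKUPS ==
["H1","H5","H6","H6","H3","H6","H5","H6","H2","H5"]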